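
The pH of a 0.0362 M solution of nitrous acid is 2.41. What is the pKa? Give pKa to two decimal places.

[H+] = 10^(-2.41) = 3.89 × 10^-3 M
At equilibrium [HA] = 0.0362 − 3.89 × 10^-3 = 3.23 × 10^-2 M
Ka = [H+][A-]/[HA] = (3.89 × 10^-3)² / 3.23 × 10^-2 = 4.68 × 10^-4
pKa = -log(4.68 × 10^-4) = 3.33

pKa = 3.33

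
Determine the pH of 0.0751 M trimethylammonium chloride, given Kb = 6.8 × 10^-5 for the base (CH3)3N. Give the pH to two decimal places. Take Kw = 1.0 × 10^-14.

(CH3)3NH+ is the conjugate acid of the weak base (CH3)3N.
Ka = Kw/Kb = 1.0×10^-14 / 6.8 × 10^-5 = 1.47 × 10^-10
From the ICE table, Ka = [H+]²/(0.0751 − [H+]) = 1.47 × 10^-10.
Neglecting [H+] in the denominator: [H+] = √(1.47 × 10^-10 × 0.0751) = 3.32 × 10^-6 M
Check: 0.0044% ionized — well under 5%, approximation valid.
pH = −log[H+] = −log(3.32 × 10^-6) = 5.48

pH = 5.48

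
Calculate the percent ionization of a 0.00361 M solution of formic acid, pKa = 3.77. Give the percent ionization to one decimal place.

HCOOH ⇌ HCOO- + H+; let x = [H+] at equilibrium.
Ka = 10^(−3.77) = 1.70 × 10^-4
Solve x² + 0.00017x − 6.14e-07 = 0 → x = 7.03 × 10^-4 M
Fraction ionized = 7.03 × 10^-4 / 0.00361 = 0.1947 → 19.5%

19.5%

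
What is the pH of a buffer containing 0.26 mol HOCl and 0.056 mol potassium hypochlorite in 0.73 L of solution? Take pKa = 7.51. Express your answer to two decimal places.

pH = 6.84

pH = pKa + log([A⁻]/[HA]) = 7.51 + log(0.056/0.26)
pH = 7.51 + (-0.667) = 6.84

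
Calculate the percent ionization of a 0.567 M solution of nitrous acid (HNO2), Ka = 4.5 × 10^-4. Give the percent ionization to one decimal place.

HNO2 ⇌ NO2- + H+; let x = [H+] at equilibrium.
x ≈ √(Ka·C₀) = √(4.5 × 10^-4 × 0.567) = 1.60 × 10^-2 M
Fraction ionized = 1.60 × 10^-2 / 0.567 = 0.0282 → 2.8%

2.8%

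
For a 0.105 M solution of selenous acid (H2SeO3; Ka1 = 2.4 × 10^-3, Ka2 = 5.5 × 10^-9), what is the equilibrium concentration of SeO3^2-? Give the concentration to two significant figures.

First ionization gives [H+] ≈ [HSeO3-] = 1.47 × 10^-2 M.
Second step: Ka2 = [H+][SeO3^2-]/[HSeO3-] ≈ [SeO3^2-] (since [H+] ≈ [HSeO3-]).
So [SeO3^2-] ≈ Ka2.

5.5 × 10^-9 M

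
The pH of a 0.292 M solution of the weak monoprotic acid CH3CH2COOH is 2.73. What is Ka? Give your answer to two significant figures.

[H+] = 10^(-2.73) = 1.86 × 10^-3 M
At equilibrium [HA] = 0.292 − 1.86 × 10^-3 = 2.90 × 10^-1 M
Ka = [H+][A-]/[HA] = (1.86 × 10^-3)² / 2.90 × 10^-1 = 1.2 × 10^-5

Ka = 1.2 × 10^-5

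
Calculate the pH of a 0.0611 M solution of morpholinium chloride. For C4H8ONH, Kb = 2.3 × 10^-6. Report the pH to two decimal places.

pH = 4.79

C4H8ONH2+ is the conjugate acid of the weak base C4H8ONH.
Ka = Kw/Kb = 1.0×10^-14 / 2.3 × 10^-6 = 4.35 × 10^-9
Let x = [H+] at equilibrium. Ka = x²/(0.0611 − x).
Neglecting x in the denominator: x = √(4.35 × 10^-9 × 0.0611) = 1.63 × 10^-5 M
(x/C₀ = 0.027% < 5%, so the approximation holds.)
pH = −log[H+] = −log(1.63 × 10^-5) = 4.79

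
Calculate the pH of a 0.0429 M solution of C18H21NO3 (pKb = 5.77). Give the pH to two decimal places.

pH = 10.43

C18H21NO3 + H2O ⇌ C18H22NO3+ + OH-
Kb = 10^(−5.77) = 1.70 × 10^-6
Kb = [OH-]²/(0.0429 − [OH-]) = 1.70 × 10^-6
Neglecting [OH-] in the denominator: [OH-] = √(1.70 × 10^-6 × 0.0429) = 2.70 × 10^-4 M
Check: 0.63% ionized — well under 5%, approximation valid.
pOH = −log(2.70 × 10^-4) = 3.57; pH = 14.00 − 3.57 = 10.43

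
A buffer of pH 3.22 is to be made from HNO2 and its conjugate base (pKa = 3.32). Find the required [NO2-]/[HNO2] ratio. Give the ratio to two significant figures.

pH = pKa + log(r) ⇒ log(r) = 3.22 − 3.32 = -0.10
r = [NO2-]/[HNO2] = 10^(-0.10) = 0.794

ratio = 0.79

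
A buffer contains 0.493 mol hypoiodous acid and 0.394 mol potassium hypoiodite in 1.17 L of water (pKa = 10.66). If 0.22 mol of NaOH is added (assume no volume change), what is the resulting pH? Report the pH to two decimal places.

OH- converts HOI to OI-: HOI → 0.273 mol, OI- → 0.614 mol.
pH = pKa + log(n_OI-/n_HOI) = 10.66 + log(0.614/0.273) = 10.66 + (+0.352)

pH = 11.01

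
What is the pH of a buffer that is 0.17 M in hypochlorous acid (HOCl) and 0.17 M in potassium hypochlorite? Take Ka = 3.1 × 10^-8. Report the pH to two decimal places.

pH = 7.51

pKa = −log(3.1 × 10^-8) = 7.509
Henderson–Hasselbalch: pH = pKa + log([OCl-]/[HOCl]) = 7.509 + log(0.17/0.17)
pH = 7.509 + (+0.000) = 7.51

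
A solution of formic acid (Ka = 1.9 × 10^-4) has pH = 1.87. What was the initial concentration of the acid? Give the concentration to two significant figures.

C₀ = 9.7 × 10^-1 M

[H+] = 10^(-1.87) = 1.35 × 10^-2 M = x
Ka = x²/(C₀ − x) ⇒ C₀ = x + x²/Ka
C₀ = 1.35 × 10^-2 + (1.35 × 10^-2)²/(1.9 × 10^-4) = 9.73 × 10^-1 M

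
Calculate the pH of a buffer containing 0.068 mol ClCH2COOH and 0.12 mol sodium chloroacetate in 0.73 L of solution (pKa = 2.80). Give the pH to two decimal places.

Using pH = pKa + log([base]/[acid]) with [base]/[acid] = 0.12/0.068:
pH = 2.80 + (+0.247) = 3.05

pH = 3.05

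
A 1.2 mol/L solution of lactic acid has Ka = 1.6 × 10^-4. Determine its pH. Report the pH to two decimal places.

pH = 1.86

CH3CH(OH)COOH ⇌ CH3CH(OH)COO- + H+
Ka = [H+]²/(1.2 − [H+]) = 1.6 × 10^-4
Assume [H+] ≪ 1.2: [H+] ≈ √(1.6 × 10^-4 × 1.2) = 1.39 × 10^-2 M
pH = −log[H+] = −log(1.39 × 10^-2) = 1.86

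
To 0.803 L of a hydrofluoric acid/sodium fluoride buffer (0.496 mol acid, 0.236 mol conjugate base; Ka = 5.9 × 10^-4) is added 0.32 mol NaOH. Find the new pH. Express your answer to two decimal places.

After neutralization: n(HF) = 0.176 mol, n(F-) = 0.556 mol.
pKa = −log(5.9 × 10^-4) = 3.229
pH = pKa + log([A⁻]/[HA]) = 3.229 + log(0.556/0.176) = 3.229 +0.500

pH = 3.73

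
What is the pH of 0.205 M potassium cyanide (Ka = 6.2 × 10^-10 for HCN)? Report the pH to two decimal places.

pH = 11.26

CN- is the conjugate base of the weak acid HCN.
Kb = Kw/Ka = 1.0×10^-14 / 6.2 × 10^-10 = 1.61 × 10^-5
Kb = [OH-]²/(0.205 − [OH-]) = 1.61 × 10^-5
Neglecting [OH-] in the denominator: [OH-] = √(1.61 × 10^-5 × 0.205) = 1.82 × 10^-3 M
Check: 0.89% ionized — well under 5%, approximation valid.
pOH = 2.74, so pH = 14.00 − pOH = 11.26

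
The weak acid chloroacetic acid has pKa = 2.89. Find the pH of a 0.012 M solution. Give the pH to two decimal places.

pH = 2.48

ClCH2COOH ⇌ ClCH2COO- + H+
Ka = 10^(−2.89) = 1.29 × 10^-3
From the ICE table, Ka = x²/(0.012 − x) = 1.29 × 10^-3.
The 5% rule fails; solving x² + Ka·x − Ka·C₀ = 0 exactly:
x = (−Ka + √(Ka² + 4·Ka·C₀))/2 = 3.34 × 10^-3 M
pH = −log(3.34 × 10^-3) = 2.48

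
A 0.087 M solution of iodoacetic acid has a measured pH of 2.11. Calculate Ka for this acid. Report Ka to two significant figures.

Ka = 7.6 × 10^-4

[H+] = 10^(-2.11) = 7.76 × 10^-3 M
At equilibrium [HA] = 0.087 − 7.76 × 10^-3 = 7.92 × 10^-2 M
Ka = [H+][A-]/[HA] = (7.76 × 10^-3)² / 7.92 × 10^-2 = 7.6 × 10^-4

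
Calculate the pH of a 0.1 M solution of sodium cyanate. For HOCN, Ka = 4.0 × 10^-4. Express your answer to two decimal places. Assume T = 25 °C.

pH = 8.20

OCN- is the conjugate base of the weak acid HOCN.
Kb = Kw/Ka = 1.0×10^-14 / 4.0 × 10^-4 = 2.50 × 10^-11
Let x = [OH-] at equilibrium. Kb = x²/(0.1 − x).
Since Kb ≪ C₀, x ≈ √(Kb·C₀) = 1.58 × 10^-6 M.
(x/C₀ = 0.0016% < 5%, so the approximation holds.)
pOH = −log(1.58 × 10^-6) = 5.80; pH = 14.00 − 5.80 = 8.20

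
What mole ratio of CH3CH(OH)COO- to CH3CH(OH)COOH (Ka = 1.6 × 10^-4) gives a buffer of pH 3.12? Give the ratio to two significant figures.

pKa = -log(1.6 × 10^-4) = 3.796
pH = pKa + log(r) ⇒ log(r) = 3.12 − 3.796 = -0.676
r = [CH3CH(OH)COO-]/[CH3CH(OH)COOH] = 10^(-0.676) = 0.211

ratio = 0.21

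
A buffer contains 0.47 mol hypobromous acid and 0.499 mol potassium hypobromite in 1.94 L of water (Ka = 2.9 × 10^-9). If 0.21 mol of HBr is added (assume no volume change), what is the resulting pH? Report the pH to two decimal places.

Added H+ converts OBr- to HOBr: HOBr → 0.68 mol, OBr- → 0.289 mol.
pKa = −log(2.9 × 10^-9) = 8.538
pH = pKa + log(n_OBr-/n_HOBr) = 8.538 + log(0.289/0.68) = 8.538 + (-0.372)

pH = 8.17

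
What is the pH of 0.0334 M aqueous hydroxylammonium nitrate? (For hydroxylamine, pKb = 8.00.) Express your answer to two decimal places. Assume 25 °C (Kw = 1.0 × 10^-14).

NH3OH+ is the conjugate acid of the weak base NH2OH.
Kb = 10^(−8.00) = 1.00 × 10^-8
Ka = Kw/Kb = 1.0×10^-14 / 1.00 × 10^-8 = 1.00 × 10^-6
Ka = x²/(0.0334 − x) = 1.00 × 10^-6
Assume x ≪ 0.0334: x ≈ √(1.00 × 10^-6 × 0.0334) = 1.83 × 10^-4 M
(x/C₀ = 0.55% < 5%, so the approximation holds.)
pH = −log[H+] = −log(1.83 × 10^-4) = 3.74

pH = 3.74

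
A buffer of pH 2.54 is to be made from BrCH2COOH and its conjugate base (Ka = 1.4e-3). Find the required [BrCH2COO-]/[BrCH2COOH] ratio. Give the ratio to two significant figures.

ratio = 0.49

pKa = -log(1.4 × 10^-3) = 2.854
pH = pKa + log(r) ⇒ log(r) = 2.54 − 2.854 = -0.314
r = [BrCH2COO-]/[BrCH2COOH] = 10^(-0.314) = 0.485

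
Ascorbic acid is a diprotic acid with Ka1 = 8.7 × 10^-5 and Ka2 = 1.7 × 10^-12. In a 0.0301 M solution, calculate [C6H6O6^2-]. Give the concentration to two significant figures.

1.7 × 10^-12 M

First ionization gives [H+] ≈ [HC6H6O6-] = 1.58 × 10^-3 M.
Second step: Ka2 = [H+][C6H6O6^2-]/[HC6H6O6-] ≈ [C6H6O6^2-] (since [H+] ≈ [HC6H6O6-]).
So [C6H6O6^2-] ≈ Ka2.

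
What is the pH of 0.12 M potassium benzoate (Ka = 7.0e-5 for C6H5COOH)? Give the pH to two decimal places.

pH = 8.62

C6H5COO- is the conjugate base of the weak acid C6H5COOH.
Kb = Kw/Ka = 1.0×10^-14 / 7.0 × 10^-5 = 1.43 × 10^-10
From the ICE table, Kb = [OH-]²/(0.12 − [OH-]) = 1.43 × 10^-10.
Since Kb ≪ C₀, [OH-] ≈ √(Kb·C₀) = 4.14 × 10^-6 M.
([OH-]/C₀ = 0.0035% < 5%, so the approximation holds.)
pOH = −log(4.14 × 10^-6) = 5.38; pH = 14.00 − 5.38 = 8.62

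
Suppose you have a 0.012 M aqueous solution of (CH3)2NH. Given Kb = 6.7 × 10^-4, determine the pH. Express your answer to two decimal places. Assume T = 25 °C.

(CH3)2NH + H2O ⇌ (CH3)2NH2+ + OH-
From the ICE table, Kb = [OH-]²/(0.012 − [OH-]) = 6.7 × 10^-4.
The 5% rule fails; solving [OH-]² + Kb·[OH-] − Kb·C₀ = 0 exactly:
[OH-] = [−0.00067 + √(0.00067² + 3.22e-05)]/2 = 2.52 × 10^-3 M
pOH = 2.60, so pH = 14.00 − pOH = 11.40

pH = 11.40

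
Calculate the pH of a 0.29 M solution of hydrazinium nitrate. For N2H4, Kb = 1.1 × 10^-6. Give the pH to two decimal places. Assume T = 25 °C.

N2H5+ is the conjugate acid of the weak base N2H4.
Ka = Kw/Kb = 1.0×10^-14 / 1.1 × 10^-6 = 9.09 × 10^-9
Ka = x²/(0.29 − x) = 9.09 × 10^-9
Neglecting x in the denominator: x = √(9.09 × 10^-9 × 0.29) = 5.13 × 10^-5 M
Check: 0.018% ionized — well under 5%, approximation valid.
pH = −log[H+] = −log(5.13 × 10^-5) = 4.29

pH = 4.29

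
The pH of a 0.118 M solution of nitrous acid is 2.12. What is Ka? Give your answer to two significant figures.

Ka = 5.2 × 10^-4

[H+] = 10^(-2.12) = 7.59 × 10^-3 M
At equilibrium [HA] = 0.118 − 7.59 × 10^-3 = 1.10 × 10^-1 M
Ka = [H+][A-]/[HA] = (7.59 × 10^-3)² / 1.10 × 10^-1 = 5.2 × 10^-4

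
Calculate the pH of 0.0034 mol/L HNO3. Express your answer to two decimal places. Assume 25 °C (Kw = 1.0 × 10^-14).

pH = 2.47

HNO3 is a strong acid and dissociates completely, so [H+] = 0.0034 M.
pH = -log(0.0034) = 2.47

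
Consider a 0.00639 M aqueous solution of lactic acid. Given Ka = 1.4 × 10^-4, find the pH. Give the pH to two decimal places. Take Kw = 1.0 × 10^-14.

CH3CH(OH)COOH ⇌ CH3CH(OH)COO- + H+
Ka = [H+]²/(0.00639 − [H+]) = 1.4 × 10^-4
[H+] is not negligible relative to C₀; solve [H+]² + 0.00014·[H+] − 8.95e-07 = 0.
[H+] = [−0.00014 + √(0.00014² + 3.58e-06)]/2 = 8.78 × 10^-4 M
pH = −log(8.78 × 10^-4) = 3.06

pH = 3.06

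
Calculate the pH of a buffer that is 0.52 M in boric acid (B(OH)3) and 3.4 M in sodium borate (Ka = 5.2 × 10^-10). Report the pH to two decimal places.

pH = 10.10

pKa = −log(5.2 × 10^-10) = 9.284
Henderson–Hasselbalch: pH = pKa + log([B(OH)4-]/[B(OH)3]) = 9.284 + log(3.4/0.52)
pH = 9.284 + (+0.815) = 10.10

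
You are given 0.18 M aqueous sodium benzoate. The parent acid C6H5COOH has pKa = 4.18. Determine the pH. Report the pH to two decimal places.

pH = 8.72

C6H5COO- is the conjugate base of the weak acid C6H5COOH.
Ka = 10^(−4.18) = 6.61 × 10^-5
Kb = Kw/Ka = 1.0×10^-14 / 6.61 × 10^-5 = 1.51 × 10^-10
Kb = [OH-]²/(0.18 − [OH-]) = 1.51 × 10^-10
Assume [OH-] ≪ 0.18: [OH-] ≈ √(1.51 × 10^-10 × 0.18) = 5.21 × 10^-6 M
([OH-]/C₀ = 0.0029% < 5%, so the approximation holds.)
pOH = −log(5.21 × 10^-6) = 5.28; pH = 14.00 − 5.28 = 8.72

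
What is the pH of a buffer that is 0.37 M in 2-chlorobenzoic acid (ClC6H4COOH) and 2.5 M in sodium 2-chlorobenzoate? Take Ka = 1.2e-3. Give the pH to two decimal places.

pKa = −log(1.2 × 10^-3) = 2.921
pH = pKa + log([A⁻]/[HA]) = 2.921 + log(2.5/0.37)
pH = 2.921 + (+0.830) = 3.75

pH = 3.75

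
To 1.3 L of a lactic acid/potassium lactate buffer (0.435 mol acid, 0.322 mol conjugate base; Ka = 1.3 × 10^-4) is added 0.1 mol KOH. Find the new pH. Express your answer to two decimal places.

OH- converts CH3CH(OH)COOH to CH3CH(OH)COO-: CH3CH(OH)COOH → 0.335 mol, CH3CH(OH)COO- → 0.422 mol.
pKa = −log(1.3 × 10^-4) = 3.886
pH = pKa + log([A⁻]/[HA]) = 3.886 + log(0.422/0.335) = 3.886 +0.100

pH = 3.99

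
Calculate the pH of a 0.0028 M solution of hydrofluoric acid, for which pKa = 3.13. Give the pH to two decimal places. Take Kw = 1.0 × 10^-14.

HF ⇌ F- + H+
Ka = 10^(−3.13) = 7.41 × 10^-4
From the ICE table, Ka = [H+]²/(0.0028 − [H+]) = 7.41 × 10^-4.
The 5% rule fails; solving [H+]² + Ka·[H+] − Ka·C₀ = 0 exactly:
[H+] = [−0.000741 + √(0.000741² + 8.3e-06)]/2 = 1.12 × 10^-3 M
pH = −log(1.12 × 10^-3) = 2.95

pH = 2.95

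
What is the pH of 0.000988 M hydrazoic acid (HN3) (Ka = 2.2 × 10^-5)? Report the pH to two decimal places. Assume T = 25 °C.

HN3 ⇌ N3- + H+
Ka = x²/(0.000988 − x) = 2.2 × 10^-5
x is not negligible relative to C₀; solve x² + 2.2e-05·x − 2.17e-08 = 0.
x = (−Ka + √(Ka² + 4·Ka·C₀))/2 = 1.37 × 10^-4 M
pH = −log[H+] = −log(1.37 × 10^-4) = 3.86

pH = 3.86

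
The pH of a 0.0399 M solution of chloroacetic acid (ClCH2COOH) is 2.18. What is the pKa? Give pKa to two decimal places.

[H+] = 10^(-2.18) = 6.61 × 10^-3 M
At equilibrium [HA] = 0.0399 − 6.61 × 10^-3 = 3.33 × 10^-2 M
Ka = [H+][A-]/[HA] = (6.61 × 10^-3)² / 3.33 × 10^-2 = 1.31 × 10^-3
pKa = -log(1.31 × 10^-3) = 2.88

pKa = 2.88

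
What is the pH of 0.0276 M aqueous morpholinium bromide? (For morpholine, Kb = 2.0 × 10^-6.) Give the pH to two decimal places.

pH = 4.93

C4H8ONH2+ is the conjugate acid of the weak base C4H8ONH.
Ka = Kw/Kb = 1.0×10^-14 / 2.0 × 10^-6 = 5.00 × 10^-9
From the ICE table, Ka = [H+]²/(0.0276 − [H+]) = 5.00 × 10^-9.
Since Ka ≪ C₀, [H+] ≈ √(Ka·C₀) = 1.17 × 10^-5 M.
([H+]/C₀ = 0.043% < 5%, so the approximation holds.)
pH = −log(1.17 × 10^-5) = 4.93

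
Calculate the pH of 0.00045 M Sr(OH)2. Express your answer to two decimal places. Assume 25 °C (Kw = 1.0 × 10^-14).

pH = 10.95

Sr(OH)2 is a strong base (each formula unit releases 2 OH-); [OH-] = 0.0009 M.
pOH = -log(0.0009) = 3.05
pH = 14.00 - 3.05 = 10.95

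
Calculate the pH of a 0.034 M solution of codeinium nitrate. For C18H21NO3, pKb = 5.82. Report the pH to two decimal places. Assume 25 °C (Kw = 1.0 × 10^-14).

C18H22NO3+ is the conjugate acid of the weak base C18H21NO3.
Kb = 10^(−5.82) = 1.51 × 10^-6
Ka = Kw/Kb = 1.0×10^-14 / 1.51 × 10^-6 = 6.62 × 10^-9
From the ICE table, Ka = [H+]²/(0.034 − [H+]) = 6.62 × 10^-9.
Since Ka ≪ C₀, [H+] ≈ √(Ka·C₀) = 1.50 × 10^-5 M.
pH = −log[H+] = −log(1.50 × 10^-5) = 4.82

pH = 4.82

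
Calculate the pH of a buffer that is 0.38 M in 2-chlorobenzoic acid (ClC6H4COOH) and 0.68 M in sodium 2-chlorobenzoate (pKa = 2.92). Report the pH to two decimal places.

pH = pKa + log([A⁻]/[HA]) = 2.92 + log(0.68/0.38)
pH = 2.92 + (+0.253) = 3.17

pH = 3.17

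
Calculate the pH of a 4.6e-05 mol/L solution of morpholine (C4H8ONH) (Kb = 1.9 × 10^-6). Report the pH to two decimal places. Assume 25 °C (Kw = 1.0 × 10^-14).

C4H8ONH + H2O ⇌ C4H8ONH2+ + OH-
From the ICE table, Kb = [OH-]²/(4.6e-05 − [OH-]) = 1.9 × 10^-6.
Here C₀/Kb ≈ 24.2, so the small-[OH-] approximation fails. Use the quadratic:
[OH-] = (−Kb + √(Kb² + 4·Kb·C₀))/2 = 8.45 × 10^-6 M
pOH = −log(8.45 × 10^-6) = 5.07; pH = 14.00 − 5.07 = 8.93

pH = 8.93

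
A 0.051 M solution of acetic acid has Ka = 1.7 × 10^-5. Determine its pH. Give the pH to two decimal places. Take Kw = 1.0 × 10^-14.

pH = 3.03

CH3COOH ⇌ CH3COO- + H+
From the ICE table, Ka = x²/(0.051 − x) = 1.7 × 10^-5.
Neglecting x in the denominator: x = √(1.7 × 10^-5 × 0.051) = 9.31 × 10^-4 M
pH = −log[H+] = −log(9.31 × 10^-4) = 3.03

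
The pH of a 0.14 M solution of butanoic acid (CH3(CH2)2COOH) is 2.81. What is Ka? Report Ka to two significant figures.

Ka = 1.7 × 10^-5

[H+] = 10^(-2.81) = 1.55 × 10^-3 M
At equilibrium [HA] = 0.14 − 1.55 × 10^-3 = 1.38 × 10^-1 M
Ka = [H+][A-]/[HA] = (1.55 × 10^-3)² / 1.38 × 10^-1 = 1.7 × 10^-5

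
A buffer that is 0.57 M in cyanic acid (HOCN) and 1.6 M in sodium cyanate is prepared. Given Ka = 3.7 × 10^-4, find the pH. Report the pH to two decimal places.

pKa = −log(3.7 × 10^-4) = 3.432
pH = pKa + log([A⁻]/[HA]) = 3.432 + log(1.6/0.57)
pH = 3.432 + (+0.448) = 3.88

pH = 3.88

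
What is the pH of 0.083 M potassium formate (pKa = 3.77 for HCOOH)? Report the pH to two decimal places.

HCOO- is the conjugate base of the weak acid HCOOH.
Ka = 10^(−3.77) = 1.70 × 10^-4
Kb = Kw/Ka = 1.0×10^-14 / 1.70 × 10^-4 = 5.88 × 10^-11
Kb = x²/(0.083 − x) = 5.88 × 10^-11
Neglecting x in the denominator: x = √(5.88 × 10^-11 × 0.083) = 2.21 × 10^-6 M
pOH = −log(2.21 × 10^-6) = 5.66; pH = 14.00 − 5.66 = 8.34

pH = 8.34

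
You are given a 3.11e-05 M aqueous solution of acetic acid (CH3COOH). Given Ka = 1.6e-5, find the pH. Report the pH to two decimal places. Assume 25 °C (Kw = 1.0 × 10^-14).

pH = 4.80

CH3COOH ⇌ CH3COO- + H+
Ka = [H+]²/(3.11e-05 − [H+]) = 1.6 × 10^-5
[H+] is not negligible relative to C₀; solve [H+]² + 1.6e-05·[H+] − 4.98e-10 = 0.
[H+] = (−Ka + √(Ka² + 4·Ka·C₀))/2 = 1.57 × 10^-5 M
pH = −log[H+] = −log(1.57 × 10^-5) = 4.80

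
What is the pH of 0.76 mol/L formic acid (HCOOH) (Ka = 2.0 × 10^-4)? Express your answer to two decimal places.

HCOOH ⇌ HCOO- + H+
From the ICE table, Ka = [H+]²/(0.76 − [H+]) = 2.0 × 10^-4.
Assume [H+] ≪ 0.76: [H+] ≈ √(2.0 × 10^-4 × 0.76) = 1.23 × 10^-2 M
([H+]/C₀ = 1.6% < 5%, so the approximation holds.)
pH = −log[H+] = −log(1.23 × 10^-2) = 1.91

pH = 1.91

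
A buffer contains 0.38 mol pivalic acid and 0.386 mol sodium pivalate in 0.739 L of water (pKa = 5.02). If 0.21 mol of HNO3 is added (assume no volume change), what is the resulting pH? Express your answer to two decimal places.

pH = 4.49

Added H+ converts (CH3)3CCOO- to (CH3)3CCOOH: (CH3)3CCOOH → 0.59 mol, (CH3)3CCOO- → 0.176 mol.
Henderson–Hasselbalch with mole ratio 0.176/0.59: pH = 5.02 + (-0.525)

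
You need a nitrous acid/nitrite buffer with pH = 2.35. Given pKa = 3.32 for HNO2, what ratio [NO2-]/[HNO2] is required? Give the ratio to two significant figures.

pH = pKa + log(r) ⇒ log(r) = 2.35 − 3.32 = -0.97
r = [NO2-]/[HNO2] = 10^(-0.97) = 0.107

ratio = 0.11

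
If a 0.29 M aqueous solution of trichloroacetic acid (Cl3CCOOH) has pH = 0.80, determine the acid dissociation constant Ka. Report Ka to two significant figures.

[H+] = 10^(-0.80) = 1.58 × 10^-1 M
At equilibrium [HA] = 0.29 − 1.58 × 10^-1 = 1.32 × 10^-1 M
Ka = [H+][A-]/[HA] = (1.58 × 10^-1)² / 1.32 × 10^-1 = 1.9 × 10^-1

Ka = 1.9 × 10^-1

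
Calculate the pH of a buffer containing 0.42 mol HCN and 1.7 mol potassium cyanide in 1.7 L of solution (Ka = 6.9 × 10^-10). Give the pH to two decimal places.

pKa = −log(6.9 × 10^-10) = 9.161
Henderson–Hasselbalch: pH = pKa + log([CN-]/[HCN]) = 9.161 + log(1.7/0.42)
pH = 9.161 + (+0.607) = 9.77

pH = 9.77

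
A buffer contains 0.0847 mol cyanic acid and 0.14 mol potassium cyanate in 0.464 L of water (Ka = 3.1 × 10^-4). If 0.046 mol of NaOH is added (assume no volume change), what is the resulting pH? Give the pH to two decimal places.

pH = 4.19

After neutralization: n(HOCN) = 0.0387 mol, n(OCN-) = 0.186 mol.
pKa = −log(3.1 × 10^-4) = 3.509
Henderson–Hasselbalch with mole ratio 0.186/0.0387: pH = 3.509 + (+0.682)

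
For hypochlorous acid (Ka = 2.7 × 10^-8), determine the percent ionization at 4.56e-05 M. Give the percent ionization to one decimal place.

HOCl ⇌ OCl- + H+; let x = [H+] at equilibrium.
x ≈ √(Ka·C₀) = √(2.7 × 10^-8 × 4.56e-05) = 1.11 × 10^-6 M
% ionization = x/C₀ × 100% = 1.11 × 10^-6/4.56e-05 × 100% = 2.4%

2.4%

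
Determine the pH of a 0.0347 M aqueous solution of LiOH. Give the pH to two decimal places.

pH = 12.54

LiOH is a strong base; [OH-] = 0.0347 M.
pOH = -log(0.0347) = 1.46
pH = 14.00 - 1.46 = 12.54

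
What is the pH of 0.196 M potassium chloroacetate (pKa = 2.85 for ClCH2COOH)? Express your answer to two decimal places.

ClCH2COO- is the conjugate base of the weak acid ClCH2COOH.
Ka = 10^(−2.85) = 1.41 × 10^-3
Kb = Kw/Ka = 1.0×10^-14 / 1.41 × 10^-3 = 7.09 × 10^-12
From the ICE table, Kb = x²/(0.196 − x) = 7.09 × 10^-12.
Assume x ≪ 0.196: x ≈ √(7.09 × 10^-12 × 0.196) = 1.18 × 10^-6 M
Check: 0.0006% ionized — well under 5%, approximation valid.
pOH = −log(1.18 × 10^-6) = 5.93; pH = 14.00 − 5.93 = 8.07

pH = 8.07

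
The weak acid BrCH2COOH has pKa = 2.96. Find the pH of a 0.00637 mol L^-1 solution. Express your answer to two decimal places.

pH = 2.67

BrCH2COOH ⇌ BrCH2COO- + H+
Ka = 10^(−2.96) = 1.10 × 10^-3
Ka = [H+]²/(0.00637 − [H+]) = 1.10 × 10^-3
The 5% rule fails; solving [H+]² + Ka·[H+] − Ka·C₀ = 0 exactly:
[H+] = [−0.0011 + √(0.0011² + 2.8e-05)]/2 = 2.15 × 10^-3 M
pH = −log[H+] = −log(2.15 × 10^-3) = 2.67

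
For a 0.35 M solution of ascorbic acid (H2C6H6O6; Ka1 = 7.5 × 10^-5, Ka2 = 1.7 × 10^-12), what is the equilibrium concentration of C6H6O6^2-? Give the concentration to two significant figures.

1.7 × 10^-12 M

First ionization gives [H+] ≈ [HC6H6O6-] = 5.12 × 10^-3 M.
Second step: Ka2 = [H+][C6H6O6^2-]/[HC6H6O6-] ≈ [C6H6O6^2-] (since [H+] ≈ [HC6H6O6-]).
So [C6H6O6^2-] ≈ Ka2.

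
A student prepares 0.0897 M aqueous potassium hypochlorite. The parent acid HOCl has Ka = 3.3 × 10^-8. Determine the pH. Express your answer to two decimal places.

pH = 10.22

OCl- is the conjugate base of the weak acid HOCl.
Kb = Kw/Ka = 1.0×10^-14 / 3.3 × 10^-8 = 3.03 × 10^-7
From the ICE table, Kb = [OH-]²/(0.0897 − [OH-]) = 3.03 × 10^-7.
Assume [OH-] ≪ 0.0897: [OH-] ≈ √(3.03 × 10^-7 × 0.0897) = 1.65 × 10^-4 M
([OH-]/C₀ = 0.18% < 5%, so the approximation holds.)
pOH = 3.78, so pH = 14.00 − pOH = 10.22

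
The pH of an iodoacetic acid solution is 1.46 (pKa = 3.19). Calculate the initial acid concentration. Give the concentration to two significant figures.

C₀ = 1.9 M

[H+] = 10^(-1.46) = 3.47 × 10^-2 M = x
Ka = 10^(−3.19) = 6.46 × 10^-4
Ka = x²/(C₀ − x) ⇒ C₀ = x + x²/Ka
C₀ = 3.47 × 10^-2 + (3.47 × 10^-2)²/(6.46 × 10^-4) = 1.90 M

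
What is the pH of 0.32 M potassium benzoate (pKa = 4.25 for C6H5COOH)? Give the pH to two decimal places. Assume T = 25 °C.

pH = 8.88

C6H5COO- is the conjugate base of the weak acid C6H5COOH.
Ka = 10^(−4.25) = 5.62 × 10^-5
Kb = Kw/Ka = 1.0×10^-14 / 5.62 × 10^-5 = 1.78 × 10^-10
Kb = x²/(0.32 − x) = 1.78 × 10^-10
Neglecting x in the denominator: x = √(1.78 × 10^-10 × 0.32) = 7.55 × 10^-6 M
pOH = −log(7.55 × 10^-6) = 5.12; pH = 14.00 − 5.12 = 8.88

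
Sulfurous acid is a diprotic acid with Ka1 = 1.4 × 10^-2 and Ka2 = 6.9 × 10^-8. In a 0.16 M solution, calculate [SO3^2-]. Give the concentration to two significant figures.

6.9 × 10^-8 M

First ionization gives [H+] ≈ [HSO3-] = 4.08 × 10^-2 M.
Second step: Ka2 = [H+][SO3^2-]/[HSO3-] ≈ [SO3^2-] (since [H+] ≈ [HSO3-]).
So [SO3^2-] ≈ Ka2.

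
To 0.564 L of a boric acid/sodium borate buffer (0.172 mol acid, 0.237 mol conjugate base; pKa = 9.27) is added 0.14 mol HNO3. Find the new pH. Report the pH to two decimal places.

After neutralization: n(B(OH)3) = 0.312 mol, n(B(OH)4-) = 0.097 mol.
pH = pKa + log([A⁻]/[HA]) = 9.27 + log(0.097/0.312) = 9.27 -0.507

pH = 8.76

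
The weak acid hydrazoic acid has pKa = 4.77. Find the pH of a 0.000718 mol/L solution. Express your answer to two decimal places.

pH = 3.99

HN3 ⇌ N3- + H+
Ka = 10^(−4.77) = 1.70 × 10^-5
Ka = x²/(0.000718 − x) = 1.70 × 10^-5
x is not negligible relative to C₀; solve x² + 1.7e-05·x − 1.22e-08 = 0.
x = [−1.7e-05 + √(1.7e-05² + 4.88e-08)]/2 = 1.02 × 10^-4 M
pH = −log(1.02 × 10^-4) = 3.99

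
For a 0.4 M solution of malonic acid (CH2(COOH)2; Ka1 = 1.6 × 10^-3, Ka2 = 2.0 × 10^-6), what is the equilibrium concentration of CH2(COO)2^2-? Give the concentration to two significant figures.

2.0 × 10^-6 M

First ionization gives [H+] ≈ [CH2(COOH)COO-] = 2.45 × 10^-2 M.
Second step: Ka2 = [H+][CH2(COO)2^2-]/[CH2(COOH)COO-] ≈ [CH2(COO)2^2-] (since [H+] ≈ [CH2(COOH)COO-]).
So [CH2(COO)2^2-] ≈ Ka2.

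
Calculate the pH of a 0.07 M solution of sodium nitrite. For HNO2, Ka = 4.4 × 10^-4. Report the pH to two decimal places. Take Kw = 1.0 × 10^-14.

pH = 8.10

NO2- is the conjugate base of the weak acid HNO2.
Kb = Kw/Ka = 1.0×10^-14 / 4.4 × 10^-4 = 2.27 × 10^-11
From the ICE table, Kb = [OH-]²/(0.07 − [OH-]) = 2.27 × 10^-11.
Neglecting [OH-] in the denominator: [OH-] = √(2.27 × 10^-11 × 0.07) = 1.26 × 10^-6 M
Check: 0.0018% ionized — well under 5%, approximation valid.
pOH = 5.90, so pH = 14.00 − pOH = 8.10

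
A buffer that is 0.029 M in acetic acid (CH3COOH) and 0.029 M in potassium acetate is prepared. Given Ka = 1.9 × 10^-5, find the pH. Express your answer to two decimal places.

pKa = −log(1.9 × 10^-5) = 4.721
Using pH = pKa + log([base]/[acid]) with [base]/[acid] = 0.029/0.029:
pH = 4.721 + (+0.000) = 4.72

pH = 4.72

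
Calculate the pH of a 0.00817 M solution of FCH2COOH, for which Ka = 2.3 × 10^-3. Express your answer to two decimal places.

FCH2COOH ⇌ FCH2COO- + H+
Ka = [H+]²/(0.00817 − [H+]) = 2.3 × 10^-3
[H+] is not negligible relative to C₀; solve [H+]² + 0.0023·[H+] − 1.88e-05 = 0.
[H+] = [−0.0023 + √(0.0023² + 7.52e-05)]/2 = 3.33 × 10^-3 M
pH = −log(3.33 × 10^-3) = 2.48

pH = 2.48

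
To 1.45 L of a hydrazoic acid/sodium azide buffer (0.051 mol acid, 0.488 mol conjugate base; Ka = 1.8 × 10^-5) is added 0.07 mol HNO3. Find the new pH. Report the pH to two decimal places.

After neutralization: n(HN3) = 0.121 mol, n(N3-) = 0.418 mol.
pKa = −log(1.8 × 10^-5) = 4.745
Henderson–Hasselbalch with mole ratio 0.418/0.121: pH = 4.745 + (+0.538)

pH = 5.28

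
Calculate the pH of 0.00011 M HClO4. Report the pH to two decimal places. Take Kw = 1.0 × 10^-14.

HClO4 is a strong acid and dissociates completely, so [H+] = 0.00011 M.
pH = -log(0.00011) = 3.96

pH = 3.96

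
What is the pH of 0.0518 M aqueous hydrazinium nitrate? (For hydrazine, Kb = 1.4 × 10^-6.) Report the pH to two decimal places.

N2H5+ is the conjugate acid of the weak base N2H4.
Ka = Kw/Kb = 1.0×10^-14 / 1.4 × 10^-6 = 7.14 × 10^-9
Let x = [H+] at equilibrium. Ka = x²/(0.0518 − x).
Since Ka ≪ C₀, x ≈ √(Ka·C₀) = 1.92 × 10^-5 M.
Check: 0.037% ionized — well under 5%, approximation valid.
pH = −log[H+] = −log(1.92 × 10^-5) = 4.72

pH = 4.72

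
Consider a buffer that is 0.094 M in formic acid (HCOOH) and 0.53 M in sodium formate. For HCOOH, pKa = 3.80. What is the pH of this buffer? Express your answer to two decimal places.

pH = 4.55

Using pH = pKa + log([base]/[acid]) with [base]/[acid] = 0.53/0.094:
pH = 3.80 + (+0.751) = 4.55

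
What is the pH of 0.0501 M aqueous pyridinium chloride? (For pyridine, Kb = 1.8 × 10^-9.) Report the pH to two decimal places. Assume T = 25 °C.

pH = 3.28

C5H5NH+ is the conjugate acid of the weak base C5H5N.
Ka = Kw/Kb = 1.0×10^-14 / 1.8 × 10^-9 = 5.56 × 10^-6
Ka = x²/(0.0501 − x) = 5.56 × 10^-6
Since Ka ≪ C₀, x ≈ √(Ka·C₀) = 5.28 × 10^-4 M.
Check: 1.1% ionized — well under 5%, approximation valid.
pH = −log[H+] = −log(5.28 × 10^-4) = 3.28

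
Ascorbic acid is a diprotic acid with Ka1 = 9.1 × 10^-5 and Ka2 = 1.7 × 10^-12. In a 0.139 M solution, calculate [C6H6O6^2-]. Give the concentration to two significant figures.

1.7 × 10^-12 M

First ionization gives [H+] ≈ [HC6H6O6-] = 3.56 × 10^-3 M.
Second step: Ka2 = [H+][C6H6O6^2-]/[HC6H6O6-] ≈ [C6H6O6^2-] (since [H+] ≈ [HC6H6O6-]).
So [C6H6O6^2-] ≈ Ka2.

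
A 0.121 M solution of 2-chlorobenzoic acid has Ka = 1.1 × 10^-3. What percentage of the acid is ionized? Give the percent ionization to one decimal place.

ClC6H4COOH ⇌ ClC6H4COO- + H+; let x = [H+] at equilibrium.
Solve x² + 0.0011x − 0.000133 = 0 → x = 1.10 × 10^-2 M
% ionization = x/C₀ × 100% = 1.10 × 10^-2/0.121 × 100% = 9.1%

9.1%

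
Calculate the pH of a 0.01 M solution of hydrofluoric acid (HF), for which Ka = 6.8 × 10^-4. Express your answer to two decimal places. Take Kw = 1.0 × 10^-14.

HF ⇌ F- + H+
Ka = x²/(0.01 − x) = 6.8 × 10^-4
x is not negligible relative to C₀; solve x² + 0.00068·x − 6.8e-06 = 0.
x = [−0.00068 + √(0.00068² + 2.72e-05)]/2 = 2.29 × 10^-3 M
pH = −log[H+] = −log(2.29 × 10^-3) = 2.64

pH = 2.64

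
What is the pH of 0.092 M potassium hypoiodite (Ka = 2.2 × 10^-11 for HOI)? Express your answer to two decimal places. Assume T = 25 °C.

OI- is the conjugate base of the weak acid HOI.
Kb = Kw/Ka = 1.0×10^-14 / 2.2 × 10^-11 = 4.55 × 10^-4
From the ICE table, Kb = x²/(0.092 − x) = 4.55 × 10^-4.
The 5% rule fails; solving x² + Kb·x − Kb·C₀ = 0 exactly:
x = (−Kb + √(Kb² + 4·Kb·C₀))/2 = 6.25 × 10^-3 M
pOH = 2.20, so pH = 14.00 − pOH = 11.80

pH = 11.80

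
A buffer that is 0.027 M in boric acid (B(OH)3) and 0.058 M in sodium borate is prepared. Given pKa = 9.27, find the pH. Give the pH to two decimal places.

Henderson–Hasselbalch: pH = pKa + log([B(OH)4-]/[B(OH)3]) = 9.27 + log(0.058/0.027)
pH = 9.27 + (+0.332) = 9.60

pH = 9.60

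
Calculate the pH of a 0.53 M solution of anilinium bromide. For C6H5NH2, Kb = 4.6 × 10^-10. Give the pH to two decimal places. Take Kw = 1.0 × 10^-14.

C6H5NH3+ is the conjugate acid of the weak base C6H5NH2.
Ka = Kw/Kb = 1.0×10^-14 / 4.6 × 10^-10 = 2.17 × 10^-5
From the ICE table, Ka = [H+]²/(0.53 − [H+]) = 2.17 × 10^-5.
Neglecting [H+] in the denominator: [H+] = √(2.17 × 10^-5 × 0.53) = 3.39 × 10^-3 M
pH = −log[H+] = −log(3.39 × 10^-3) = 2.47

pH = 2.47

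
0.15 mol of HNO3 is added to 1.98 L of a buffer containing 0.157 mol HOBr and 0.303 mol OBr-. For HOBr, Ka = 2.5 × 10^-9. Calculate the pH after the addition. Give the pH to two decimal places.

pH = 8.30

After neutralization: n(HOBr) = 0.307 mol, n(OBr-) = 0.153 mol.
pKa = −log(2.5 × 10^-9) = 8.602
pH = pKa + log([A⁻]/[HA]) = 8.602 + log(0.153/0.307) = 8.602 -0.302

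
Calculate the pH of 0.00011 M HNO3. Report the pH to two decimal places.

HNO3 is a strong acid and dissociates completely, so [H+] = 0.00011 M.
pH = -log(0.00011) = 3.96

pH = 3.96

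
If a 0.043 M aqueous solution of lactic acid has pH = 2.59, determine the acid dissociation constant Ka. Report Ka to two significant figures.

Ka = 1.6 × 10^-4

[H+] = 10^(-2.59) = 2.57 × 10^-3 M
At equilibrium [HA] = 0.043 − 2.57 × 10^-3 = 4.04 × 10^-2 M
Ka = [H+][A-]/[HA] = (2.57 × 10^-3)² / 4.04 × 10^-2 = 1.6 × 10^-4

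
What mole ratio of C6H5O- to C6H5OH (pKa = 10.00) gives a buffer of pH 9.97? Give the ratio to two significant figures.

ratio = 0.93

pH = pKa + log(r) ⇒ log(r) = 9.97 − 10.00 = -0.03
r = [C6H5O-]/[C6H5OH] = 10^(-0.03) = 0.933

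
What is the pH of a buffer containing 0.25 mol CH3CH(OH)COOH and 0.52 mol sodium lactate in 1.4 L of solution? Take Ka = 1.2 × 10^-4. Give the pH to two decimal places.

pKa = −log(1.2 × 10^-4) = 3.921
Henderson–Hasselbalch: pH = pKa + log([CH3CH(OH)COO-]/[CH3CH(OH)COOH]) = 3.921 + log(0.52/0.25)
pH = 3.921 + (+0.318) = 4.24

pH = 4.24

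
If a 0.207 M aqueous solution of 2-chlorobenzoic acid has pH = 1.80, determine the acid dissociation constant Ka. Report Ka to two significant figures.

Ka = 1.3 × 10^-3

[H+] = 10^(-1.80) = 1.58 × 10^-2 M
At equilibrium [HA] = 0.207 − 1.58 × 10^-2 = 1.91 × 10^-1 M
Ka = [H+][A-]/[HA] = (1.58 × 10^-2)² / 1.91 × 10^-1 = 1.3 × 10^-3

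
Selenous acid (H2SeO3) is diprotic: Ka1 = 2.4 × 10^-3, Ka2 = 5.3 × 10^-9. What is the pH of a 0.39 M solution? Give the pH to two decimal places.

Since Ka1 ≫ Ka2, the first ionization dominates [H+].
Ka1 = x²/(0.39 − x) = 2.4 × 10^-3
Solving the quadratic: x = (−Ka1 + √(Ka1² + 4·Ka1·C₀))/2 = 2.94 × 10^-2 M
pH = −log(2.94 × 10^-2) = 1.53

pH = 1.53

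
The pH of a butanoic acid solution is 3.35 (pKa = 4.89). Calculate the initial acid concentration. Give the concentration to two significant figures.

C₀ = 1.6 × 10^-2 M

[H+] = 10^(-3.35) = 4.47 × 10^-4 M = x
Ka = 10^(−4.89) = 1.29 × 10^-5
Ka = x²/(C₀ − x) ⇒ C₀ = x + x²/Ka
C₀ = 4.47 × 10^-4 + (4.47 × 10^-4)²/(1.29 × 10^-5) = 1.59 × 10^-2 M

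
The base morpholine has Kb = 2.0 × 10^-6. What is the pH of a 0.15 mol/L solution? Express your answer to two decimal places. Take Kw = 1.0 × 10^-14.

C4H8ONH + H2O ⇌ C4H8ONH2+ + OH-
Let x = [OH-] at equilibrium. Kb = x²/(0.15 − x).
Since Kb ≪ C₀, x ≈ √(Kb·C₀) = 5.48 × 10^-4 M.
Check: 0.37% ionized — well under 5%, approximation valid.
pOH = 3.26, so pH = 14.00 − pOH = 10.74

pH = 10.74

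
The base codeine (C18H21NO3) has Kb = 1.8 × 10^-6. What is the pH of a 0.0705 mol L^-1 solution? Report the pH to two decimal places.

pH = 10.55

C18H21NO3 + H2O ⇌ C18H22NO3+ + OH-
Kb = [OH-]²/(0.0705 − [OH-]) = 1.8 × 10^-6
Since Kb ≪ C₀, [OH-] ≈ √(Kb·C₀) = 3.56 × 10^-4 M.
pOH = −log(3.56 × 10^-4) = 3.45; pH = 14.00 − 3.45 = 10.55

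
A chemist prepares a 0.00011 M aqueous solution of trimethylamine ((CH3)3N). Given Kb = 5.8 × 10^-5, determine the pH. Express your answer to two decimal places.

(CH3)3N + H2O ⇌ (CH3)3NH+ + OH-
From the ICE table, Kb = [OH-]²/(0.00011 − [OH-]) = 5.8 × 10^-5.
The 5% rule fails; solving [OH-]² + Kb·[OH-] − Kb·C₀ = 0 exactly:
[OH-] = (−Kb + √(Kb² + 4·Kb·C₀))/2 = 5.60 × 10^-5 M
pOH = −log(5.60 × 10^-5) = 4.25; pH = 14.00 − 4.25 = 9.75

pH = 9.75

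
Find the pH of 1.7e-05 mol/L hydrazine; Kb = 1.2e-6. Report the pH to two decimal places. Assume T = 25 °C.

N2H4 + H2O ⇌ N2H5+ + OH-
From the ICE table, Kb = [OH-]²/(1.7e-05 − [OH-]) = 1.2 × 10^-6.
Here C₀/Kb ≈ 14.2, so the small-[OH-] approximation fails. Use the quadratic:
[OH-] = [−1.2e-06 + √(1.2e-06² + 8.16e-11)]/2 = 3.96 × 10^-6 M
pOH = −log(3.96 × 10^-6) = 5.40; pH = 14.00 − 5.40 = 8.60

pH = 8.60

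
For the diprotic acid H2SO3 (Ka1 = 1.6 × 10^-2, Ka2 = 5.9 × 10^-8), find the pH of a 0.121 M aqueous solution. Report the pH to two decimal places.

Since Ka1 ≫ Ka2, the first ionization dominates [H+].
Ka1 = x²/(0.121 − x) = 1.6 × 10^-2
Solving the quadratic: x = (−Ka1 + √(Ka1² + 4·Ka1·C₀))/2 = 3.67 × 10^-2 M
pH = −log(3.67 × 10^-2) = 1.44

pH = 1.44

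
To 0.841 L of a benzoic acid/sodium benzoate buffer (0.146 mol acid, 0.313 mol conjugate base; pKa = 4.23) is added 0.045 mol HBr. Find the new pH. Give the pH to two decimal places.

pH = 4.38

After neutralization: n(C6H5COOH) = 0.191 mol, n(C6H5COO-) = 0.268 mol.
pH = pKa + log(n_C6H5COO-/n_C6H5COOH) = 4.23 + log(0.268/0.191) = 4.23 + (+0.147)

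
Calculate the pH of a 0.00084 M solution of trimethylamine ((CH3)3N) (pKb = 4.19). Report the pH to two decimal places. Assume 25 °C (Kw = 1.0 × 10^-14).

(CH3)3N + H2O ⇌ (CH3)3NH+ + OH-
Kb = 10^(−4.19) = 6.46 × 10^-5
Kb = x²/(0.00084 − x) = 6.46 × 10^-5
The 5% rule fails; solving x² + Kb·x − Kb·C₀ = 0 exactly:
x = [−6.46e-05 + √(6.46e-05² + 2.17e-07)]/2 = 2.03 × 10^-4 M
pOH = −log(2.03 × 10^-4) = 3.69; pH = 14.00 − 3.69 = 10.31

pH = 10.31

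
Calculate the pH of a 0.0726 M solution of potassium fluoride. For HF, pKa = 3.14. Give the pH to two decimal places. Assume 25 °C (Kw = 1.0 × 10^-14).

pH = 8.00

F- is the conjugate base of the weak acid HF.
Ka = 10^(−3.14) = 7.24 × 10^-4
Kb = Kw/Ka = 1.0×10^-14 / 7.24 × 10^-4 = 1.38 × 10^-11
Kb = [OH-]²/(0.0726 − [OH-]) = 1.38 × 10^-11
Neglecting [OH-] in the denominator: [OH-] = √(1.38 × 10^-11 × 0.0726) = 1.00 × 10^-6 M
Check: 0.0014% ionized — well under 5%, approximation valid.
pOH = −log(1.00 × 10^-6) = 6.00; pH = 14.00 − 6.00 = 8.00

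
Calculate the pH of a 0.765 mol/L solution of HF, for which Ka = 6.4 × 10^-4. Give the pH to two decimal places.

HF ⇌ F- + H+
Ka = x²/(0.765 − x) = 6.4 × 10^-4
Since Ka ≪ C₀, x ≈ √(Ka·C₀) = 2.21 × 10^-2 M.
Check: 2.9% ionized — well under 5%, approximation valid.
pH = −log(2.21 × 10^-2) = 1.66

pH = 1.66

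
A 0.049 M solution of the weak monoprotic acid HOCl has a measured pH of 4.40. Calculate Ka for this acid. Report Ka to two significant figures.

Ka = 3.2 × 10^-8

[H+] = 10^(-4.40) = 3.98 × 10^-5 M
At equilibrium [HA] = 0.049 − 3.98 × 10^-5 = 4.90 × 10^-2 M
Ka = [H+][A-]/[HA] = (3.98 × 10^-5)² / 4.90 × 10^-2 = 3.2 × 10^-8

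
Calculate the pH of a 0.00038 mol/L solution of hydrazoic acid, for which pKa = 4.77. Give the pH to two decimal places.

HN3 ⇌ N3- + H+
Ka = 10^(−4.77) = 1.70 × 10^-5
Ka = x²/(0.00038 − x) = 1.70 × 10^-5
x is not negligible relative to C₀; solve x² + 1.7e-05·x − 6.46e-09 = 0.
x = (−Ka + √(Ka² + 4·Ka·C₀))/2 = 7.23 × 10^-5 M
pH = −log[H+] = −log(7.23 × 10^-5) = 4.14

pH = 4.14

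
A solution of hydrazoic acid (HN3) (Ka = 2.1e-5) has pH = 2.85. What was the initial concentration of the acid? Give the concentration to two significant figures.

C₀ = 9.6 × 10^-2 M

[H+] = 10^(-2.85) = 1.41 × 10^-3 M = x
Ka = x²/(C₀ − x) ⇒ C₀ = x + x²/Ka
C₀ = 1.41 × 10^-3 + (1.41 × 10^-3)²/(2.1 × 10^-5) = 9.61 × 10^-2 M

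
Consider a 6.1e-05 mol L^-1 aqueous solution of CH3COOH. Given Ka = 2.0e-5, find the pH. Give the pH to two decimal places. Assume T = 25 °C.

CH3COOH ⇌ CH3COO- + H+
From the ICE table, Ka = x²/(6.1e-05 − x) = 2.0 × 10^-5.
The 5% rule fails; solving x² + Ka·x − Ka·C₀ = 0 exactly:
x = [−2e-05 + √(2e-05² + 4.88e-09)]/2 = 2.63 × 10^-5 M
pH = −log[H+] = −log(2.63 × 10^-5) = 4.58

pH = 4.58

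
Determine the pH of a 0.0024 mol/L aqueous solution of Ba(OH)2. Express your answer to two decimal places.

Ba(OH)2 is a strong base (each formula unit releases 2 OH-); [OH-] = 0.0048 M.
pOH = -log(0.0048) = 2.32
pH = 14.00 - 2.32 = 11.68

pH = 11.68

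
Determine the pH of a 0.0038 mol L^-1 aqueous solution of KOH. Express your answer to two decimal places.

KOH is a strong base; [OH-] = 0.0038 M.
pOH = -log(0.0038) = 2.42
pH = 14.00 - 2.42 = 11.58

pH = 11.58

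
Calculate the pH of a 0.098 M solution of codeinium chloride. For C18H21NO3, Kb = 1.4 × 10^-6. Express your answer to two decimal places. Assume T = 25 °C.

C18H22NO3+ is the conjugate acid of the weak base C18H21NO3.
Ka = Kw/Kb = 1.0×10^-14 / 1.4 × 10^-6 = 7.14 × 10^-9
From the ICE table, Ka = [H+]²/(0.098 − [H+]) = 7.14 × 10^-9.
Assume [H+] ≪ 0.098: [H+] ≈ √(7.14 × 10^-9 × 0.098) = 2.65 × 10^-5 M
pH = −log[H+] = −log(2.65 × 10^-5) = 4.58

pH = 4.58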